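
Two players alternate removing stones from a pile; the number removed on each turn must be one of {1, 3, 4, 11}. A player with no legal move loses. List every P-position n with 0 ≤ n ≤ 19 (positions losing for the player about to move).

0, 2, 7, 9, 14, 16

n :  0  1  2  3  4  5  6  7  8  9 10 11 12 13 14 15 16 17 18 19
G :  0  1  0  1  2  3  2  0  1  0  1  2  3  2  0  1  0  1  2  3
P-positions are exactly the n with G(n) = 0.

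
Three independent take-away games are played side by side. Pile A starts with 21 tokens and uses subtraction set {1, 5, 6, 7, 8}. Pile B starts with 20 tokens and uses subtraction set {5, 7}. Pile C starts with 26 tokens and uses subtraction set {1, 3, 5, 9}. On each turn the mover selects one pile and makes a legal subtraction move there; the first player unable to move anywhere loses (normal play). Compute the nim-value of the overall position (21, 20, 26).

3

Pile A, S = {1, 5, 6, 7, 8}:
n :  0  1  2  3  4  5  6  7  8  9 10 11 12 13 14 15 16 17 18 19 20 21
G :  0  1  0  1  0  1  2  3  2  3  2  3  4  0  1  0  1  0  1  2  3  2
G_A(21) = 2.
Pile B, S = {5, 7}:
n :  0  1  2  3  4  5  6  7  8  9 10 11 12 13 14 15 16 17 18 19 20
G :  0  0  0  0  0  1  1  1  1  1  2  2  0  0  0  0  0  1  1  1  1
G_B(20) = 1.
Pile C, S = {1, 3, 5, 9}:
G(0) = 0
G(1) = mex{0} = 1
G(2) = mex{1} = 0
G(3) = mex{0,0} = 1
G(4) = mex{1,1} = 0
G(5) = mex{0,0,0} = 1
G(6) = mex{1,1,1} = 0
G(7) = mex{0,0,0} = 1
G(8) = mex{1,1,1} = 0
G(9) = mex{0,0,0,0} = 1
G(10) = mex{1,1,1,1} = 0
G(11) = mex{0,0,0,0} = 1
G(12) = mex{1,1,1,1} = 0
G(13) = mex{0,0,0,0} = 1
G(14) = mex{1,1,1,1} = 0
G(15) = mex{0,0,0,0} = 1
G(16) = mex{1,1,1,1} = 0
G(17) = mex{0,0,0,0} = 1
G(18) = mex{1,1,1,1} = 0
G(19) = mex{0,0,0,0} = 1
G(20) = mex{1,1,1,1} = 0
G(21) = mex{0,0,0,0} = 1
G(22) = mex{1,1,1,1} = 0
G(23) = mex{0,0,0,0} = 1
G(24) = mex{1,1,1,1} = 0
G(25) = mex{0,0,0,0} = 1
G(26) = mex{1,1,1,1} = 0
G_C(26) = 0.
Combined Grundy value = 2 ⊕ 1 ⊕ 0 = 3.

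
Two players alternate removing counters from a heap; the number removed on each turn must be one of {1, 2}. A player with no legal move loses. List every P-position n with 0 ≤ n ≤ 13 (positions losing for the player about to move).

0, 3, 6, 9, 12

n :  0  1  2  3  4  5  6  7  8  9 10 11 12 13
G :  0  1  2  0  1  2  0  1  2  0  1  2  0  1
P-positions are exactly the n with G(n) = 0.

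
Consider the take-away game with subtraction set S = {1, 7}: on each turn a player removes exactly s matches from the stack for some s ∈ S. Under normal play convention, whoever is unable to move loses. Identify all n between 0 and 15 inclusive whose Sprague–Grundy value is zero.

G(0) = 0
G(1) = mex{0} = 1
G(2) = mex{1} = 0
G(3) = mex{0} = 1
G(4) = mex{1} = 0
G(5) = mex{0} = 1
G(6) = mex{1} = 0
G(7) = mex{0,0} = 1
G(8) = mex{1,1} = 0
G(9) = mex{0,0} = 1
G(10) = mex{1,1} = 0
G(11) = mex{0,0} = 1
G(12) = mex{1,1} = 0
G(13) = mex{0,0} = 1
G(14) = mex{1,1} = 0
G(15) = mex{0,0} = 1
P-positions are exactly the n with G(n) = 0.

0, 2, 4, 6, 8, 10, 12, 14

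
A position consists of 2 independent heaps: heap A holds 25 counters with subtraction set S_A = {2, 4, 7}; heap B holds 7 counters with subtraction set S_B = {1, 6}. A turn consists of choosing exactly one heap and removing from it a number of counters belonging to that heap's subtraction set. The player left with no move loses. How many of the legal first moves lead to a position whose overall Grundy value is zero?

Heap A, S = {2, 4, 7}:
n :  0  1  2  3  4  5  6  7  8  9 10 11 12 13 14 15 16 17 18 19 20 21 22 23 24 25
G :  0  0  1  1  2  2  0  3  1  0  2  1  0  2  1  0  2  1  0  2  1  0  2  1  0  2
G_A(25) = 2.
Heap B, S = {1, 6}:
G(0) = 0
G(1) = mex{0} = 1
G(2) = mex{1} = 0
G(3) = mex{0} = 1
G(4) = mex{1} = 0
G(5) = mex{0} = 1
G(6) = mex{1,0} = 2
G(7) = mex{2,1} = 0
G_B(7) = 0.
Combined Grundy value = 2 ⊕ 0 = 2.
A winning move leaves total XOR = 0, i.e. changes one component's Grundy value g to g ⊕ X where X is the current total.
Heap A: need g' = 2⊕2 = 0. Options: 25−2→G=1, 25−4→G=0, 25−7→G=0. Hits: 2.
Heap B: need g' = 0⊕2 = 2. Options: 7−1→G=2, 7−6→G=1. Hits: 1.

3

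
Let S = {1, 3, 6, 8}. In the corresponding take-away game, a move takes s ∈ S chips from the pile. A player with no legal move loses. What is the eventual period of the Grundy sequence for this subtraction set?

9

G(0) = 0
G(1) = mex{0} = 1
G(2) = mex{1} = 0
G(3) = mex{0,0} = 1
G(4) = mex{1,1} = 0
G(5) = mex{0,0} = 1
G(6) = mex{1,1,0} = 2
G(7) = mex{2,0,1} = 3
G(8) = mex{3,1,0,0} = 2
G(9) = mex{2,2,1,1} = 0
G(10) = mex{0,3,0,0} = 1
G(11) = mex{1,2,1,1} = 0
G(12) = mex{0,0,2,0} = 1
G(13) = mex{1,1,3,1} = 0
G(14) = mex{0,0,2,2} = 1
G(15) = mex{1,1,0,3} = 2
G(16) = mex{2,0,1,2} = 3
G(17) = mex{3,1,0,0} = 2
G(18) = mex{2,2,1,1} = 0
G(19) = mex{0,3,0,0} = 1
G(n+9) = G(n) holds for n = 0,…,7 (a full window of length max(S) = 8), so the sequence is purely periodic with period 9.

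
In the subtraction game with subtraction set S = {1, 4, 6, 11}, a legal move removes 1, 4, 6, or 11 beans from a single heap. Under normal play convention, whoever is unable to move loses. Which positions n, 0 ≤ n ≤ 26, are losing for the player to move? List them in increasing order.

n :  0  1  2  3  4  5  6  7  8  9 10 11 12 13 14 15 16 17 18 19 20 21 22 23 24 25 26
G :  0  1  0  1  2  0  1  0  1  2  0  1  0  1  2  0  1  0  1  2  0  1  0  1  2  0  1
P-positions are exactly the n with G(n) = 0.

0, 2, 5, 7, 10, 12, 15, 17, 20, 22, 25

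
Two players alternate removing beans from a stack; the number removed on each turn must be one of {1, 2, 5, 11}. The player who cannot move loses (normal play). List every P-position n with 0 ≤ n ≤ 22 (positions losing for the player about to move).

n :  0  1  2  3  4  5  6  7  8  9 10 11 12 13 14 15 16 17 18 19 20 21 22
G :  0  1  2  0  1  2  0  1  2  0  1  2  0  1  2  0  1  2  0  1  2  0  1
P-positions are exactly the n with G(n) = 0.

0, 3, 6, 9, 12, 15, 18, 21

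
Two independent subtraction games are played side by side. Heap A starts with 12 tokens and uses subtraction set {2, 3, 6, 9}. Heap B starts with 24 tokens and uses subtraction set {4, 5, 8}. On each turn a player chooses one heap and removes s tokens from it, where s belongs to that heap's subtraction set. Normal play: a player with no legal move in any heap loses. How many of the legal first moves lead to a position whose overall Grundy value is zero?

0

Heap A, S = {2, 3, 6, 9}:
n :  0  1  2  3  4  5  6  7  8  9 10 11 12
G :  0  0  1  1  2  0  3  1  2  2  3  3  0
G_A(12) = 0.
Heap B, S = {4, 5, 8}:
n :  0  1  2  3  4  5  6  7  8  9 10 11 12 13 14 15 16 17 18 19 20 21 22 23 24
G :  0  0  0  0  1  1  1  1  2  2  2  2  0  0  0  0  1  1  1  1  2  2  2  2  0
G_B(24) = 0.
Combined Grundy value = 0 ⊕ 0 = 0.
A winning move leaves total XOR = 0, i.e. changes one component's Grundy value g to g ⊕ X where X is the current total.
Heap A: target g' = 0⊕0 = 0, but every legal move changes the Grundy value (mex property), so 0 moves.
Heap B: target g' = 0⊕0 = 0, but every legal move changes the Grundy value (mex property), so 0 moves.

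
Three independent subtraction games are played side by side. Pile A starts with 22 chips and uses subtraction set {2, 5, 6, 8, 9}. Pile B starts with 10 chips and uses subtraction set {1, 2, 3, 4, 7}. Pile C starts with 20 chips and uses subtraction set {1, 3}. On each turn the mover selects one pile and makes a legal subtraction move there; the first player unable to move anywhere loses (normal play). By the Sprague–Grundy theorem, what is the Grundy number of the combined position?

2

Pile A, S = {2, 5, 6, 8, 9}:
G(0) = 0
G(1) = mex{} = 0
G(2) = mex{0} = 1
G(3) = mex{0} = 1
G(4) = mex{1} = 0
G(5) = mex{1,0} = 2
G(6) = mex{0,0,0} = 1
G(7) = mex{2,1,0} = 3
G(8) = mex{1,1,1,0} = 2
G(9) = mex{3,0,1,0,0} = 2
G(10) = mex{2,2,0,1,0} = 3
G(11) = mex{2,1,2,1,1} = 0
G(12) = mex{3,3,1,0,1} = 2
G(13) = mex{0,2,3,2,0} = 1
G(14) = mex{2,2,2,1,2} = 0
G(15) = mex{1,3,2,3,1} = 0
G(16) = mex{0,0,3,2,3} = 1
G(17) = mex{0,2,0,2,2} = 1
G(18) = mex{1,1,2,3,2} = 0
G(19) = mex{1,0,1,0,3} = 2
G(20) = mex{0,0,0,2,0} = 1
G(21) = mex{2,1,0,1,2} = 3
G(22) = mex{1,1,1,0,1} = 2
G_A(22) = 2.
Pile B, S = {1, 2, 3, 4, 7}:
G(0) = 0
G(1) = mex{0} = 1
G(2) = mex{1,0} = 2
G(3) = mex{2,1,0} = 3
G(4) = mex{3,2,1,0} = 4
G(5) = mex{4,3,2,1} = 0
G(6) = mex{0,4,3,2} = 1
G(7) = mex{1,0,4,3,0} = 2
G(8) = mex{2,1,0,4,1} = 3
G(9) = mex{3,2,1,0,2} = 4
G(10) = mex{4,3,2,1,3} = 0
G_B(10) = 0.
Pile C, S = {1, 3}:
G(0) = 0
G(1) = mex{0} = 1
G(2) = mex{1} = 0
G(3) = mex{0,0} = 1
G(4) = mex{1,1} = 0
G(5) = mex{0,0} = 1
G(6) = mex{1,1} = 0
G(7) = mex{0,0} = 1
G(8) = mex{1,1} = 0
G(9) = mex{0,0} = 1
G(10) = mex{1,1} = 0
G(11) = mex{0,0} = 1
G(12) = mex{1,1} = 0
G(13) = mex{0,0} = 1
G(14) = mex{1,1} = 0
G(15) = mex{0,0} = 1
G(16) = mex{1,1} = 0
G(17) = mex{0,0} = 1
G(18) = mex{1,1} = 0
G(19) = mex{0,0} = 1
G(20) = mex{1,1} = 0
G_C(20) = 0.
Combined Grundy value = 2 ⊕ 0 ⊕ 0 = 2.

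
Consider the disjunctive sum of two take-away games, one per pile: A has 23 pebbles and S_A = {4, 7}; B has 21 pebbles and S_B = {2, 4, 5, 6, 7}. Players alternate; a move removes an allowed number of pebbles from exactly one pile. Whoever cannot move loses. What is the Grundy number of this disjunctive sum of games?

1

Pile A, S = {4, 7}:
G(0) = 0
G(1) = mex{} = 0
G(2) = mex{} = 0
G(3) = mex{} = 0
G(4) = mex{0} = 1
G(5) = mex{0} = 1
G(6) = mex{0} = 1
G(7) = mex{0,0} = 1
G(8) = mex{1,0} = 2
G(9) = mex{1,0} = 2
G(10) = mex{1,0} = 2
G(11) = mex{1,1} = 0
G(12) = mex{2,1} = 0
G(13) = mex{2,1} = 0
G(14) = mex{2,1} = 0
G(15) = mex{0,2} = 1
G(16) = mex{0,2} = 1
G(17) = mex{0,2} = 1
G(18) = mex{0,0} = 1
G(19) = mex{1,0} = 2
G(20) = mex{1,0} = 2
G(21) = mex{1,0} = 2
G(22) = mex{1,1} = 0
G(23) = mex{2,1} = 0
G_A(23) = 0.
Pile B, S = {2, 4, 5, 6, 7}:
n :  0  1  2  3  4  5  6  7  8  9 10 11 12 13 14 15 16 17 18 19 20 21
G :  0  0  1  1  2  2  3  3  4  0  0  1  1  2  2  3  3  4  0  0  1  1
G_B(21) = 1.
Combined Grundy value = 0 ⊕ 1 = 1.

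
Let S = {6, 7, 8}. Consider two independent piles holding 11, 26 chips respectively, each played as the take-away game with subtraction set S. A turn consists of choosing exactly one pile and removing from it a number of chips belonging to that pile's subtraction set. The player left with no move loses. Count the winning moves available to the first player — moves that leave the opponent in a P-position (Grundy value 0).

1

All piles use S = {6, 7, 8}:
n :  0  1  2  3  4  5  6  7  8  9 10 11 12 13 14 15 16 17 18 19 20 21 22 23 24 25 26
G :  0  0  0  0  0  0  1  1  1  1  1  1  2  2  0  0  0  0  0  0  1  1  1  1  1  1  2
Pile A: G(11) = 1.
Pile B: G(26) = 2.
Combined Grundy value = 1 ⊕ 2 = 3.
A winning move leaves total XOR = 0, i.e. changes one component's Grundy value g to g ⊕ X where X is the current total.
Pile A: need g' = 1⊕3 = 2. Options: 11−6→G=0, 11−7→G=0, 11−8→G=0. Hits: 0.
Pile B: need g' = 2⊕3 = 1. Options: 26−6→G=1, 26−7→G=0, 26−8→G=0. Hits: 1.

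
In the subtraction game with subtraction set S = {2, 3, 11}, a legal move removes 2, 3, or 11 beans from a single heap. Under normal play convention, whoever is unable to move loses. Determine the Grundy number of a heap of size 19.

n :  0  1  2  3  4  5  6  7  8  9 10 11 12 13 14 15 16 17 18 19
G :  0  0  1  1  2  0  0  1  1  2  0  3  1  2  0  0  1  1  2  0

0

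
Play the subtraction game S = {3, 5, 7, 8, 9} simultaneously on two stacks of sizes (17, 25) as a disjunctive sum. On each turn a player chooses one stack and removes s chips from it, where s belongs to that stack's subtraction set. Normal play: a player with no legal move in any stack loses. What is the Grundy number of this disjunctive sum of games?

1

All stacks use S = {3, 5, 7, 8, 9}:
G(0) = 0
G(1) = mex{} = 0
G(2) = mex{} = 0
G(3) = mex{0} = 1
G(4) = mex{0} = 1
G(5) = mex{0,0} = 1
G(6) = mex{1,0} = 2
G(7) = mex{1,0,0} = 2
G(8) = mex{1,1,0,0} = 2
G(9) = mex{2,1,0,0,0} = 3
G(10) = mex{2,1,1,0,0} = 3
G(11) = mex{2,2,1,1,0} = 3
G(12) = mex{3,2,1,1,1} = 0
G(13) = mex{3,2,2,1,1} = 0
G(14) = mex{3,3,2,2,1} = 0
G(15) = mex{0,3,2,2,2} = 1
G(16) = mex{0,3,3,2,2} = 1
G(17) = mex{0,0,3,3,2} = 1
G(18) = mex{1,0,3,3,3} = 2
G(19) = mex{1,0,0,3,3} = 2
G(20) = mex{1,1,0,0,3} = 2
G(21) = mex{2,1,0,0,0} = 3
G(22) = mex{2,1,1,0,0} = 3
G(23) = mex{2,2,1,1,0} = 3
G(24) = mex{3,2,1,1,1} = 0
G(25) = mex{3,2,2,1,1} = 0
Stack A: G(17) = 1.
Stack B: G(25) = 0.
Combined Grundy value = 1 ⊕ 0 = 1.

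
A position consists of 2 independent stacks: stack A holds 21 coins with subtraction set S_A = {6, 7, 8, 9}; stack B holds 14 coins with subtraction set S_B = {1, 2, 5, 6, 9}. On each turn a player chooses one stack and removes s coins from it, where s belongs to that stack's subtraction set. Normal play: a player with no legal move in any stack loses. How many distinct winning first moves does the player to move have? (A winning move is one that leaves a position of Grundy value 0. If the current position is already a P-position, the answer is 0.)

Stack A, S = {6, 7, 8, 9}:
G(0) = 0
G(1) = mex{} = 0
G(2) = mex{} = 0
G(3) = mex{} = 0
G(4) = mex{} = 0
G(5) = mex{} = 0
G(6) = mex{0} = 1
G(7) = mex{0,0} = 1
G(8) = mex{0,0,0} = 1
G(9) = mex{0,0,0,0} = 1
G(10) = mex{0,0,0,0} = 1
G(11) = mex{0,0,0,0} = 1
G(12) = mex{1,0,0,0} = 2
G(13) = mex{1,1,0,0} = 2
G(14) = mex{1,1,1,0} = 2
G(15) = mex{1,1,1,1} = 0
G(16) = mex{1,1,1,1} = 0
G(17) = mex{1,1,1,1} = 0
G(18) = mex{2,1,1,1} = 0
G(19) = mex{2,2,1,1} = 0
G(20) = mex{2,2,2,1} = 0
G(21) = mex{0,2,2,2} = 1
G_A(21) = 1.
Stack B, S = {1, 2, 5, 6, 9}:
G(0) = 0
G(1) = mex{0} = 1
G(2) = mex{1,0} = 2
G(3) = mex{2,1} = 0
G(4) = mex{0,2} = 1
G(5) = mex{1,0,0} = 2
G(6) = mex{2,1,1,0} = 3
G(7) = mex{3,2,2,1} = 0
G(8) = mex{0,3,0,2} = 1
G(9) = mex{1,0,1,0,0} = 2
G(10) = mex{2,1,2,1,1} = 0
G(11) = mex{0,2,3,2,2} = 1
G(12) = mex{1,0,0,3,0} = 2
G(13) = mex{2,1,1,0,1} = 3
G(14) = mex{3,2,2,1,2} = 0
G_B(14) = 0.
Combined Grundy value = 1 ⊕ 0 = 1.
A winning move leaves total XOR = 0, i.e. changes one component's Grundy value g to g ⊕ X where X is the current total.
Stack A: need g' = 1⊕1 = 0. Options: 21−6→G=0, 21−7→G=2, 21−8→G=2, 21−9→G=2. Hits: 1.
Stack B: need g' = 0⊕1 = 1. Options: 14−1→G=3, 14−2→G=2, 14−5→G=2, 14−6→G=1, 14−9→G=2. Hits: 1.

2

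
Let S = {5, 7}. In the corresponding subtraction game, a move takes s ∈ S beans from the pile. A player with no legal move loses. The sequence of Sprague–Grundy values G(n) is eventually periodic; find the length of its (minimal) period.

G(0) = 0
G(1) = mex{} = 0
G(2) = mex{} = 0
G(3) = mex{} = 0
G(4) = mex{} = 0
G(5) = mex{0} = 1
G(6) = mex{0} = 1
G(7) = mex{0,0} = 1
G(8) = mex{0,0} = 1
G(9) = mex{0,0} = 1
G(10) = mex{1,0} = 2
G(11) = mex{1,0} = 2
G(12) = mex{1,1} = 0
G(13) = mex{1,1} = 0
G(14) = mex{1,1} = 0
G(15) = mex{2,1} = 0
G(16) = mex{2,1} = 0
G(17) = mex{0,2} = 1
G(18) = mex{0,2} = 1
G(19) = mex{0,0} = 1
G(20) = mex{0,0} = 1
G(21) = mex{0,0} = 1
G(22) = mex{1,0} = 2
G(23) = mex{1,0} = 2
G(24) = mex{1,1} = 0
G(25) = mex{1,1} = 0
G(n+12) = G(n) holds for n = 0,…,6 (a full window of length max(S) = 7), so the sequence is purely periodic with period 12.

12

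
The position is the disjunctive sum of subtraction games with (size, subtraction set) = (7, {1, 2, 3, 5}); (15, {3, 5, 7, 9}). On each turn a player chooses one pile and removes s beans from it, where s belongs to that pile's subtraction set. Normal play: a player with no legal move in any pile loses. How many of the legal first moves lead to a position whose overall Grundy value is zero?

2

Pile A, S = {1, 2, 3, 5}:
G(0) = 0
G(1) = mex{0} = 1
G(2) = mex{1,0} = 2
G(3) = mex{2,1,0} = 3
G(4) = mex{3,2,1} = 0
G(5) = mex{0,3,2,0} = 1
G(6) = mex{1,0,3,1} = 2
G(7) = mex{2,1,0,2} = 3
G_A(7) = 3.
Pile B, S = {3, 5, 7, 9}:
n :  0  1  2  3  4  5  6  7  8  9 10 11 12 13 14 15
G :  0  0  0  1  1  1  2  2  2  3  3  3  0  0  0  1
G_B(15) = 1.
Combined Grundy value = 3 ⊕ 1 = 2.
A winning move leaves total XOR = 0, i.e. changes one component's Grundy value g to g ⊕ X where X is the current total.
Pile A: need g' = 3⊕2 = 1. Options: 7−1→G=2, 7−2→G=1, 7−3→G=0, 7−5→G=2. Hits: 1.
Pile B: need g' = 1⊕2 = 3. Options: 15−3→G=0, 15−5→G=3, 15−7→G=2, 15−9→G=2. Hits: 1.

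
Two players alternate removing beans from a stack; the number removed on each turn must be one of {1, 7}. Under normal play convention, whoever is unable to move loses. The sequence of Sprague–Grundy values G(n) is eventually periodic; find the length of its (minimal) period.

n :  0  1  2  3  4  5  6  7  8  9 10 11 12 13 14
G :  0  1  0  1  0  1  0  1  0  1  0  1  0  1  0
G(n+2) = G(n) holds for n = 0,…,6 (a full window of length max(S) = 7), so the sequence is purely periodic with period 2.

2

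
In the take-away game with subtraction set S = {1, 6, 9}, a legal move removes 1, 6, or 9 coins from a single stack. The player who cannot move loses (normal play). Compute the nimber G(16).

2

n :  0  1  2  3  4  5  6  7  8  9 10 11 12 13 14 15 16
G :  0  1  0  1  0  1  2  0  1  2  3  2  0  1  0  1  2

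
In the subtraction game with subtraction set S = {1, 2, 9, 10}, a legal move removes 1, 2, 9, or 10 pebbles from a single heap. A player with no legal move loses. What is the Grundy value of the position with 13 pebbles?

2

G(0) = 0
G(1) = mex{0} = 1
G(2) = mex{1,0} = 2
G(3) = mex{2,1} = 0
G(4) = mex{0,2} = 1
G(5) = mex{1,0} = 2
G(6) = mex{2,1} = 0
G(7) = mex{0,2} = 1
G(8) = mex{1,0} = 2
G(9) = mex{2,1,0} = 3
G(10) = mex{3,2,1,0} = 4
G(11) = mex{4,3,2,1} = 0
G(12) = mex{0,4,0,2} = 1
G(13) = mex{1,0,1,0} = 2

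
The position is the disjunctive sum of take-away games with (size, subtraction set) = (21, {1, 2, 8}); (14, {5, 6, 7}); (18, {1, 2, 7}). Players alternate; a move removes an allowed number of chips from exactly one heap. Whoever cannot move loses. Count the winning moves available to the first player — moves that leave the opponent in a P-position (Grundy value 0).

Heap A, S = {1, 2, 8}:
n :  0  1  2  3  4  5  6  7  8  9 10 11 12 13 14 15 16 17 18 19 20 21
G :  0  1  2  0  1  2  0  1  2  0  1  2  0  1  2  0  1  2  0  1  2  0
G_A(21) = 0.
Heap B, S = {5, 6, 7}:
G(0) = 0
G(1) = mex{} = 0
G(2) = mex{} = 0
G(3) = mex{} = 0
G(4) = mex{} = 0
G(5) = mex{0} = 1
G(6) = mex{0,0} = 1
G(7) = mex{0,0,0} = 1
G(8) = mex{0,0,0} = 1
G(9) = mex{0,0,0} = 1
G(10) = mex{1,0,0} = 2
G(11) = mex{1,1,0} = 2
G(12) = mex{1,1,1} = 0
G(13) = mex{1,1,1} = 0
G(14) = mex{1,1,1} = 0
G_B(14) = 0.
Heap C, S = {1, 2, 7}:
n :  0  1  2  3  4  5  6  7  8  9 10 11 12 13 14 15 16 17 18
G :  0  1  2  0  1  2  0  1  2  0  1  2  0  1  2  0  1  2  0
G_C(18) = 0.
Combined Grundy value = 0 ⊕ 0 ⊕ 0 = 0.
A winning move leaves total XOR = 0, i.e. changes one component's Grundy value g to g ⊕ X where X is the current total.
Heap A: target g' = 0⊕0 = 0, but every legal move changes the Grundy value (mex property), so 0 moves.
Heap B: target g' = 0⊕0 = 0, but every legal move changes the Grundy value (mex property), so 0 moves.
Heap C: target g' = 0⊕0 = 0, but every legal move changes the Grundy value (mex property), so 0 moves.

0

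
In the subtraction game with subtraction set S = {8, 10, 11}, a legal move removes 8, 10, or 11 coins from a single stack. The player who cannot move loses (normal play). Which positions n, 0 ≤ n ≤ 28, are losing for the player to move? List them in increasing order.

n :  0  1  2  3  4  5  6  7  8  9 10 11 12 13 14 15 16 17 18 19 20 21 22 23 24 25 26 27 28
G :  0  0  0  0  0  0  0  0  1  1  1  1  1  1  1  1  2  2  2  0  0  0  0  0  0  0  0  1  1
P-positions are exactly the n with G(n) = 0.

0, 1, 2, 3, 4, 5, 6, 7, 19, 20, 21, 22, 23, 24, 25, 26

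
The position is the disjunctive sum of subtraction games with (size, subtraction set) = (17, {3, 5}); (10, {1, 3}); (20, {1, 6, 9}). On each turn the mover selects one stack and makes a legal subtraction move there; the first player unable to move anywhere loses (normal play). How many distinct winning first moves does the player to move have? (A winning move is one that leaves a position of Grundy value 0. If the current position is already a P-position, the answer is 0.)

5

Stack A, S = {3, 5}:
G(0) = 0
G(1) = mex{} = 0
G(2) = mex{} = 0
G(3) = mex{0} = 1
G(4) = mex{0} = 1
G(5) = mex{0,0} = 1
G(6) = mex{1,0} = 2
G(7) = mex{1,0} = 2
G(8) = mex{1,1} = 0
G(9) = mex{2,1} = 0
G(10) = mex{2,1} = 0
G(11) = mex{0,2} = 1
G(12) = mex{0,2} = 1
G(13) = mex{0,0} = 1
G(14) = mex{1,0} = 2
G(15) = mex{1,0} = 2
G(16) = mex{1,1} = 0
G(17) = mex{2,1} = 0
G_A(17) = 0.
Stack B, S = {1, 3}:
n :  0  1  2  3  4  5  6  7  8  9 10
G :  0  1  0  1  0  1  0  1  0  1  0
G_B(10) = 0.
Stack C, S = {1, 6, 9}:
n :  0  1  2  3  4  5  6  7  8  9 10 11 12 13 14 15 16 17 18 19 20
G :  0  1  0  1  0  1  2  0  1  2  3  2  0  1  0  1  2  0  1  0  1
G_C(20) = 1.
Combined Grundy value = 0 ⊕ 0 ⊕ 1 = 1.
A winning move leaves total XOR = 0, i.e. changes one component's Grundy value g to g ⊕ X where X is the current total.
Stack A: need g' = 0⊕1 = 1. Options: 17−3→G=2, 17−5→G=1. Hits: 1.
Stack B: need g' = 0⊕1 = 1. Options: 10−1→G=1, 10−3→G=1. Hits: 2.
Stack C: need g' = 1⊕1 = 0. Options: 20−1→G=0, 20−6→G=0, 20−9→G=2. Hits: 2.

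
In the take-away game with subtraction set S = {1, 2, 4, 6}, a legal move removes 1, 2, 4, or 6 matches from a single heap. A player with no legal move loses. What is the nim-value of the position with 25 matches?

n :  0  1  2  3  4  5  6  7  8  9 10 11 12 13 14 15 16 17 18 19 20 21 22 23 24 25
G :  0  1  2  0  1  2  3  4  0  1  2  0  1  2  3  4  0  1  2  0  1  2  3  4  0  1

1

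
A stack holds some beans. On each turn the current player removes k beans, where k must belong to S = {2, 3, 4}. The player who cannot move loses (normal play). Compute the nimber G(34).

n :  0  1  2  3  4  5  6  7  8  9 10 11 12 13 14 15 16 17 18 19 20 21 22 23 24 25 26 27 28 29 30 31 32 33 34
G :  0  0  1  1  2  2  0  0  1  1  2  2  0  0  1  1  2  2  0  0  1  1  2  2  0  0  1  1  2  2  0  0  1  1  2

2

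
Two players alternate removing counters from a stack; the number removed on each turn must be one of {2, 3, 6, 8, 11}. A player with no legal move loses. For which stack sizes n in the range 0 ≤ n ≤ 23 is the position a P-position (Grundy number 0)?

G(0) = 0
G(1) = mex{} = 0
G(2) = mex{0} = 1
G(3) = mex{0,0} = 1
G(4) = mex{1,0} = 2
G(5) = mex{1,1} = 0
G(6) = mex{2,1,0} = 3
G(7) = mex{0,2,0} = 1
G(8) = mex{3,0,1,0} = 2
G(9) = mex{1,3,1,0} = 2
G(10) = mex{2,1,2,1} = 0
G(11) = mex{2,2,0,1,0} = 3
G(12) = mex{0,2,3,2,0} = 1
G(13) = mex{3,0,1,0,1} = 2
G(14) = mex{1,3,2,3,1} = 0
G(15) = mex{2,1,2,1,2} = 0
G(16) = mex{0,2,0,2,0} = 1
G(17) = mex{0,0,3,2,3} = 1
G(18) = mex{1,0,1,0,1} = 2
G(19) = mex{1,1,2,3,2} = 0
G(20) = mex{2,1,0,1,2} = 3
G(21) = mex{0,2,0,2,0} = 1
G(22) = mex{3,0,1,0,3} = 2
G(23) = mex{1,3,1,0,1} = 2
P-positions are exactly the n with G(n) = 0.

0, 1, 5, 10, 14, 15, 19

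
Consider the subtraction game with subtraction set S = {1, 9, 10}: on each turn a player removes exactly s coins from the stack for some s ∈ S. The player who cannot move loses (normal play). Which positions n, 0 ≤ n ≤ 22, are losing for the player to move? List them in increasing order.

0, 2, 4, 6, 8, 19, 21

n :  0  1  2  3  4  5  6  7  8  9 10 11 12 13 14 15 16 17 18 19 20 21 22
G :  0  1  0  1  0  1  0  1  0  1  2  3  2  3  2  3  2  3  2  0  1  0  1
P-positions are exactly the n with G(n) = 0.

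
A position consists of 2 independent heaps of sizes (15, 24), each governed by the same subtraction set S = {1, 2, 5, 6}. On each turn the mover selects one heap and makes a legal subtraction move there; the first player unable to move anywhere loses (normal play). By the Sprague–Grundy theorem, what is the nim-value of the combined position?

1

All heaps use S = {1, 2, 5, 6}:
n :  0  1  2  3  4  5  6  7  8  9 10 11 12 13 14 15 16 17 18 19 20 21 22 23 24
G :  0  1  2  0  1  2  3  0  1  2  0  1  2  3  0  1  2  0  1  2  3  0  1  2  0
Heap A: G(15) = 1.
Heap B: G(24) = 0.
Combined Grundy value = 1 ⊕ 0 = 1.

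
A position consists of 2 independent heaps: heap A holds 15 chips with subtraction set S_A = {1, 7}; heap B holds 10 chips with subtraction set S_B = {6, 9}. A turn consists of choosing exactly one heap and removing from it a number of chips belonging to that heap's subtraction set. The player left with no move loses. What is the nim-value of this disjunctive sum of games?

0

Heap A, S = {1, 7}:
n :  0  1  2  3  4  5  6  7  8  9 10 11 12 13 14 15
G :  0  1  0  1  0  1  0  1  0  1  0  1  0  1  0  1
G_A(15) = 1.
Heap B, S = {6, 9}:
n :  0  1  2  3  4  5  6  7  8  9 10
G :  0  0  0  0  0  0  1  1  1  1  1
G_B(10) = 1.
Combined Grundy value = 1 ⊕ 1 = 0.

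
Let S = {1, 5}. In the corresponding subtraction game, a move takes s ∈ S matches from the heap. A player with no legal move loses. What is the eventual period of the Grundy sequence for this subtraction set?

G(0) = 0
G(1) = mex{0} = 1
G(2) = mex{1} = 0
G(3) = mex{0} = 1
G(4) = mex{1} = 0
G(5) = mex{0,0} = 1
G(6) = mex{1,1} = 0
G(7) = mex{0,0} = 1
G(8) = mex{1,1} = 0
G(9) = mex{0,0} = 1
G(10) = mex{1,1} = 0
G(11) = mex{0,0} = 1
G(12) = mex{1,1} = 0
G(13) = mex{0,0} = 1
G(14) = mex{1,1} = 0
G(n+2) = G(n) holds for n = 0,…,4 (a full window of length max(S) = 5), so the sequence is purely periodic with period 2.

2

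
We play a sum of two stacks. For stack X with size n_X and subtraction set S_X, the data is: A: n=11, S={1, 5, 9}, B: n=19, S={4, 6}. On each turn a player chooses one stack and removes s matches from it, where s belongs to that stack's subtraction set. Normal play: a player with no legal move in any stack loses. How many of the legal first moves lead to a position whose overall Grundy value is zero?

1

Stack A, S = {1, 5, 9}:
G(0) = 0
G(1) = mex{0} = 1
G(2) = mex{1} = 0
G(3) = mex{0} = 1
G(4) = mex{1} = 0
G(5) = mex{0,0} = 1
G(6) = mex{1,1} = 0
G(7) = mex{0,0} = 1
G(8) = mex{1,1} = 0
G(9) = mex{0,0,0} = 1
G(10) = mex{1,1,1} = 0
G(11) = mex{0,0,0} = 1
G_A(11) = 1.
Stack B, S = {4, 6}:
G(0) = 0
G(1) = mex{} = 0
G(2) = mex{} = 0
G(3) = mex{} = 0
G(4) = mex{0} = 1
G(5) = mex{0} = 1
G(6) = mex{0,0} = 1
G(7) = mex{0,0} = 1
G(8) = mex{1,0} = 2
G(9) = mex{1,0} = 2
G(10) = mex{1,1} = 0
G(11) = mex{1,1} = 0
G(12) = mex{2,1} = 0
G(13) = mex{2,1} = 0
G(14) = mex{0,2} = 1
G(15) = mex{0,2} = 1
G(16) = mex{0,0} = 1
G(17) = mex{0,0} = 1
G(18) = mex{1,0} = 2
G(19) = mex{1,0} = 2
G_B(19) = 2.
Combined Grundy value = 1 ⊕ 2 = 3.
A winning move leaves total XOR = 0, i.e. changes one component's Grundy value g to g ⊕ X where X is the current total.
Stack A: need g' = 1⊕3 = 2. Options: 11−1→G=0, 11−5→G=0, 11−9→G=0. Hits: 0.
Stack B: need g' = 2⊕3 = 1. Options: 19−4→G=1, 19−6→G=0. Hits: 1.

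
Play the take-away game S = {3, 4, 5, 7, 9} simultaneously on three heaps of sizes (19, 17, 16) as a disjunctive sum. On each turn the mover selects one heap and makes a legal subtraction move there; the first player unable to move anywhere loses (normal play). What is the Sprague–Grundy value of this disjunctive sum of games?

All heaps use S = {3, 4, 5, 7, 9}:
n :  0  1  2  3  4  5  6  7  8  9 10 11 12 13 14 15 16 17 18 19
G :  0  0  0  1  1  1  2  2  2  3  3  3  0  0  0  1  1  1  2  2
Heap A: G(19) = 2.
Heap B: G(17) = 1.
Heap C: G(16) = 1.
Combined Grundy value = 2 ⊕ 1 ⊕ 1 = 2.

2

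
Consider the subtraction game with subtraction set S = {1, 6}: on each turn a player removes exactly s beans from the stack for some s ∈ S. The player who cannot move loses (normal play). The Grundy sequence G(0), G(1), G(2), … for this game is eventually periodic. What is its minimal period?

G(0) = 0
G(1) = mex{0} = 1
G(2) = mex{1} = 0
G(3) = mex{0} = 1
G(4) = mex{1} = 0
G(5) = mex{0} = 1
G(6) = mex{1,0} = 2
G(7) = mex{2,1} = 0
G(8) = mex{0,0} = 1
G(9) = mex{1,1} = 0
G(10) = mex{0,0} = 1
G(11) = mex{1,1} = 0
G(12) = mex{0,2} = 1
G(13) = mex{1,0} = 2
G(14) = mex{2,1} = 0
G(15) = mex{0,0} = 1
G(n+7) = G(n) holds for n = 0,…,5 (a full window of length max(S) = 6), so the sequence is purely periodic with period 7.

7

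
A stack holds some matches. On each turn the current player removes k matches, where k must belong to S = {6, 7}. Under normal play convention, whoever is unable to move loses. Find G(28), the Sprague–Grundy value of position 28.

0

G(0) = 0
G(1) = mex{} = 0
G(2) = mex{} = 0
G(3) = mex{} = 0
G(4) = mex{} = 0
G(5) = mex{} = 0
G(6) = mex{0} = 1
G(7) = mex{0,0} = 1
G(8) = mex{0,0} = 1
G(9) = mex{0,0} = 1
G(10) = mex{0,0} = 1
G(11) = mex{0,0} = 1
G(12) = mex{1,0} = 2
G(13) = mex{1,1} = 0
G(14) = mex{1,1} = 0
G(15) = mex{1,1} = 0
G(16) = mex{1,1} = 0
G(17) = mex{1,1} = 0
G(18) = mex{2,1} = 0
G(19) = mex{0,2} = 1
G(20) = mex{0,0} = 1
G(21) = mex{0,0} = 1
G(22) = mex{0,0} = 1
G(23) = mex{0,0} = 1
G(24) = mex{0,0} = 1
G(25) = mex{1,0} = 2
G(26) = mex{1,1} = 0
G(27) = mex{1,1} = 0
G(28) = mex{1,1} = 0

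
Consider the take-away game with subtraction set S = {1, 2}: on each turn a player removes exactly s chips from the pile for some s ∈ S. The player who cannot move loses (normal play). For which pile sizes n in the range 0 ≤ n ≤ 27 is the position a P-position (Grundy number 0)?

G(0) = 0
G(1) = mex{0} = 1
G(2) = mex{1,0} = 2
G(3) = mex{2,1} = 0
G(4) = mex{0,2} = 1
G(5) = mex{1,0} = 2
G(6) = mex{2,1} = 0
G(7) = mex{0,2} = 1
G(8) = mex{1,0} = 2
G(9) = mex{2,1} = 0
G(10) = mex{0,2} = 1
G(11) = mex{1,0} = 2
G(12) = mex{2,1} = 0
G(13) = mex{0,2} = 1
G(14) = mex{1,0} = 2
G(15) = mex{2,1} = 0
G(16) = mex{0,2} = 1
G(17) = mex{1,0} = 2
G(18) = mex{2,1} = 0
G(19) = mex{0,2} = 1
G(20) = mex{1,0} = 2
G(21) = mex{2,1} = 0
G(22) = mex{0,2} = 1
G(23) = mex{1,0} = 2
G(24) = mex{2,1} = 0
G(25) = mex{0,2} = 1
G(26) = mex{1,0} = 2
G(27) = mex{2,1} = 0
P-positions are exactly the n with G(n) = 0.

0, 3, 6, 9, 12, 15, 18, 21, 24, 27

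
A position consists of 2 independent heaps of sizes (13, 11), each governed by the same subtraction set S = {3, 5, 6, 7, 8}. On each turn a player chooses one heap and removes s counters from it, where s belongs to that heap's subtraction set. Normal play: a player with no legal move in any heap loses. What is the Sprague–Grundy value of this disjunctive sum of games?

All heaps use S = {3, 5, 6, 7, 8}:
G(0) = 0
G(1) = mex{} = 0
G(2) = mex{} = 0
G(3) = mex{0} = 1
G(4) = mex{0} = 1
G(5) = mex{0,0} = 1
G(6) = mex{1,0,0} = 2
G(7) = mex{1,0,0,0} = 2
G(8) = mex{1,1,0,0,0} = 2
G(9) = mex{2,1,1,0,0} = 3
G(10) = mex{2,1,1,1,0} = 3
G(11) = mex{2,2,1,1,1} = 0
G(12) = mex{3,2,2,1,1} = 0
G(13) = mex{3,2,2,2,1} = 0
Heap A: G(13) = 0.
Heap B: G(11) = 0.
Combined Grundy value = 0 ⊕ 0 = 0.

0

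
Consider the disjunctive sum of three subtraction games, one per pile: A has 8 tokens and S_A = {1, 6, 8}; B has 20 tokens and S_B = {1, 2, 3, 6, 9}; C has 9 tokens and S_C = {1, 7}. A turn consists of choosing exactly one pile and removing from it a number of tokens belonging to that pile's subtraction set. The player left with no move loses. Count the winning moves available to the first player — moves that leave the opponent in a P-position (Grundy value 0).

Pile A, S = {1, 6, 8}:
n : 0 1 2 3 4 5 6 7 8
G : 0 1 0 1 0 1 2 0 1
G_A(8) = 1.
Pile B, S = {1, 2, 3, 6, 9}:
G(0) = 0
G(1) = mex{0} = 1
G(2) = mex{1,0} = 2
G(3) = mex{2,1,0} = 3
G(4) = mex{3,2,1} = 0
G(5) = mex{0,3,2} = 1
G(6) = mex{1,0,3,0} = 2
G(7) = mex{2,1,0,1} = 3
G(8) = mex{3,2,1,2} = 0
G(9) = mex{0,3,2,3,0} = 1
G(10) = mex{1,0,3,0,1} = 2
G(11) = mex{2,1,0,1,2} = 3
G(12) = mex{3,2,1,2,3} = 0
G(13) = mex{0,3,2,3,0} = 1
G(14) = mex{1,0,3,0,1} = 2
G(15) = mex{2,1,0,1,2} = 3
G(16) = mex{3,2,1,2,3} = 0
G(17) = mex{0,3,2,3,0} = 1
G(18) = mex{1,0,3,0,1} = 2
G(19) = mex{2,1,0,1,2} = 3
G(20) = mex{3,2,1,2,3} = 0
G_B(20) = 0.
Pile C, S = {1, 7}:
n : 0 1 2 3 4 5 6 7 8 9
G : 0 1 0 1 0 1 0 1 0 1
G_C(9) = 1.
Combined Grundy value = 1 ⊕ 0 ⊕ 1 = 0.
A winning move leaves total XOR = 0, i.e. changes one component's Grundy value g to g ⊕ X where X is the current total.
Pile A: target g' = 1⊕0 = 1, but every legal move changes the Grundy value (mex property), so 0 moves.
Pile B: target g' = 0⊕0 = 0, but every legal move changes the Grundy value (mex property), so 0 moves.
Pile C: target g' = 1⊕0 = 1, but every legal move changes the Grundy value (mex property), so 0 moves.

0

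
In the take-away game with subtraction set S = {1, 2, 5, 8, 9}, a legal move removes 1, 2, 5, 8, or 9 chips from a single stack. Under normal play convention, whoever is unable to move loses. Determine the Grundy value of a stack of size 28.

G(0) = 0
G(1) = mex{0} = 1
G(2) = mex{1,0} = 2
G(3) = mex{2,1} = 0
G(4) = mex{0,2} = 1
G(5) = mex{1,0,0} = 2
G(6) = mex{2,1,1} = 0
G(7) = mex{0,2,2} = 1
G(8) = mex{1,0,0,0} = 2
G(9) = mex{2,1,1,1,0} = 3
G(10) = mex{3,2,2,2,1} = 0
G(11) = mex{0,3,0,0,2} = 1
G(12) = mex{1,0,1,1,0} = 2
G(13) = mex{2,1,2,2,1} = 0
G(14) = mex{0,2,3,0,2} = 1
G(15) = mex{1,0,0,1,0} = 2
G(16) = mex{2,1,1,2,1} = 0
G(17) = mex{0,2,2,3,2} = 1
G(18) = mex{1,0,0,0,3} = 2
G(19) = mex{2,1,1,1,0} = 3
G(20) = mex{3,2,2,2,1} = 0
G(21) = mex{0,3,0,0,2} = 1
G(22) = mex{1,0,1,1,0} = 2
G(23) = mex{2,1,2,2,1} = 0
G(24) = mex{0,2,3,0,2} = 1
G(25) = mex{1,0,0,1,0} = 2
G(26) = mex{2,1,1,2,1} = 0
G(27) = mex{0,2,2,3,2} = 1
G(28) = mex{1,0,0,0,3} = 2

2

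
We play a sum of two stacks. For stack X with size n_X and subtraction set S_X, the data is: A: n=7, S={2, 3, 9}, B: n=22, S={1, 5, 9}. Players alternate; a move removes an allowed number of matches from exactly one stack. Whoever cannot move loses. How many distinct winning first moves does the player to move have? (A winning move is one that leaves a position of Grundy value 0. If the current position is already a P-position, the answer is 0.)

4

Stack A, S = {2, 3, 9}:
n : 0 1 2 3 4 5 6 7
G : 0 0 1 1 2 0 0 1
G_A(7) = 1.
Stack B, S = {1, 5, 9}:
G(0) = 0
G(1) = mex{0} = 1
G(2) = mex{1} = 0
G(3) = mex{0} = 1
G(4) = mex{1} = 0
G(5) = mex{0,0} = 1
G(6) = mex{1,1} = 0
G(7) = mex{0,0} = 1
G(8) = mex{1,1} = 0
G(9) = mex{0,0,0} = 1
G(10) = mex{1,1,1} = 0
G(11) = mex{0,0,0} = 1
G(12) = mex{1,1,1} = 0
G(13) = mex{0,0,0} = 1
G(14) = mex{1,1,1} = 0
G(15) = mex{0,0,0} = 1
G(16) = mex{1,1,1} = 0
G(17) = mex{0,0,0} = 1
G(18) = mex{1,1,1} = 0
G(19) = mex{0,0,0} = 1
G(20) = mex{1,1,1} = 0
G(21) = mex{0,0,0} = 1
G(22) = mex{1,1,1} = 0
G_B(22) = 0.
Combined Grundy value = 1 ⊕ 0 = 1.
A winning move leaves total XOR = 0, i.e. changes one component's Grundy value g to g ⊕ X where X is the current total.
Stack A: need g' = 1⊕1 = 0. Options: 7−2→G=0, 7−3→G=2. Hits: 1.
Stack B: need g' = 0⊕1 = 1. Options: 22−1→G=1, 22−5→G=1, 22−9→G=1. Hits: 3.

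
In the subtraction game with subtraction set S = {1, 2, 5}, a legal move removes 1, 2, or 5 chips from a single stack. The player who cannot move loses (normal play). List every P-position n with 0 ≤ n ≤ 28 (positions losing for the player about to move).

0, 3, 6, 9, 12, 15, 18, 21, 24, 27

n :  0  1  2  3  4  5  6  7  8  9 10 11 12 13 14 15 16 17 18 19 20 21 22 23 24 25 26 27 28
G :  0  1  2  0  1  2  0  1  2  0  1  2  0  1  2  0  1  2  0  1  2  0  1  2  0  1  2  0  1
P-positions are exactly the n with G(n) = 0.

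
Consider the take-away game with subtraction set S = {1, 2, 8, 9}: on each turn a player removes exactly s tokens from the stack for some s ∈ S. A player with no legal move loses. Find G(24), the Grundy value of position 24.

1

G(0) = 0
G(1) = mex{0} = 1
G(2) = mex{1,0} = 2
G(3) = mex{2,1} = 0
G(4) = mex{0,2} = 1
G(5) = mex{1,0} = 2
G(6) = mex{2,1} = 0
G(7) = mex{0,2} = 1
G(8) = mex{1,0,0} = 2
G(9) = mex{2,1,1,0} = 3
G(10) = mex{3,2,2,1} = 0
G(11) = mex{0,3,0,2} = 1
G(12) = mex{1,0,1,0} = 2
G(13) = mex{2,1,2,1} = 0
G(14) = mex{0,2,0,2} = 1
G(15) = mex{1,0,1,0} = 2
G(16) = mex{2,1,2,1} = 0
G(17) = mex{0,2,3,2} = 1
G(18) = mex{1,0,0,3} = 2
G(19) = mex{2,1,1,0} = 3
G(20) = mex{3,2,2,1} = 0
G(21) = mex{0,3,0,2} = 1
G(22) = mex{1,0,1,0} = 2
G(23) = mex{2,1,2,1} = 0
G(24) = mex{0,2,0,2} = 1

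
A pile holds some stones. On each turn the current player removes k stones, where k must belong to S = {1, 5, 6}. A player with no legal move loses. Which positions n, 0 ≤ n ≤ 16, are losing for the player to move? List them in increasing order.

G(0) = 0
G(1) = mex{0} = 1
G(2) = mex{1} = 0
G(3) = mex{0} = 1
G(4) = mex{1} = 0
G(5) = mex{0,0} = 1
G(6) = mex{1,1,0} = 2
G(7) = mex{2,0,1} = 3
G(8) = mex{3,1,0} = 2
G(9) = mex{2,0,1} = 3
G(10) = mex{3,1,0} = 2
G(11) = mex{2,2,1} = 0
G(12) = mex{0,3,2} = 1
G(13) = mex{1,2,3} = 0
G(14) = mex{0,3,2} = 1
G(15) = mex{1,2,3} = 0
G(16) = mex{0,0,2} = 1
P-positions are exactly the n with G(n) = 0.

0, 2, 4, 11, 13, 15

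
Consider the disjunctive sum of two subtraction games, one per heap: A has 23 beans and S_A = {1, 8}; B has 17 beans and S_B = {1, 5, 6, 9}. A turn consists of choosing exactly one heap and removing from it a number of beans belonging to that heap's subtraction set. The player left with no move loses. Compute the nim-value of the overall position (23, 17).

Heap A, S = {1, 8}:
G(0) = 0
G(1) = mex{0} = 1
G(2) = mex{1} = 0
G(3) = mex{0} = 1
G(4) = mex{1} = 0
G(5) = mex{0} = 1
G(6) = mex{1} = 0
G(7) = mex{0} = 1
G(8) = mex{1,0} = 2
G(9) = mex{2,1} = 0
G(10) = mex{0,0} = 1
G(11) = mex{1,1} = 0
G(12) = mex{0,0} = 1
G(13) = mex{1,1} = 0
G(14) = mex{0,0} = 1
G(15) = mex{1,1} = 0
G(16) = mex{0,2} = 1
G(17) = mex{1,0} = 2
G(18) = mex{2,1} = 0
G(19) = mex{0,0} = 1
G(20) = mex{1,1} = 0
G(21) = mex{0,0} = 1
G(22) = mex{1,1} = 0
G(23) = mex{0,0} = 1
G_A(23) = 1.
Heap B, S = {1, 5, 6, 9}:
n :  0  1  2  3  4  5  6  7  8  9 10 11 12 13 14 15 16 17
G :  0  1  0  1  0  1  2  3  2  3  2  3  0  1  0  1  0  1
G_B(17) = 1.
Combined Grundy value = 1 ⊕ 1 = 0.

0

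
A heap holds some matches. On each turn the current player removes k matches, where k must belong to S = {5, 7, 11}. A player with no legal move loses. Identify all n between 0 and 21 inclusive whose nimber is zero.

0, 1, 2, 3, 4, 16, 17, 18, 19, 20

n :  0  1  2  3  4  5  6  7  8  9 10 11 12 13 14 15 16 17 18 19 20 21
G :  0  0  0  0  0  1  1  1  1  1  2  2  2  2  2  3  0  0  0  0  0  1
P-positions are exactly the n with G(n) = 0.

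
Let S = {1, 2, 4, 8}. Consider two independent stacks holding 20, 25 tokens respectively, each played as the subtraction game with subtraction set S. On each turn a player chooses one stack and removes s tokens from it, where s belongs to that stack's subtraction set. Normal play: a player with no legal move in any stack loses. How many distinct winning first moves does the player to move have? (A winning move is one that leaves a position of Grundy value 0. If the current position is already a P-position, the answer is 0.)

All stacks use S = {1, 2, 4, 8}:
G(0) = 0
G(1) = mex{0} = 1
G(2) = mex{1,0} = 2
G(3) = mex{2,1} = 0
G(4) = mex{0,2,0} = 1
G(5) = mex{1,0,1} = 2
G(6) = mex{2,1,2} = 0
G(7) = mex{0,2,0} = 1
G(8) = mex{1,0,1,0} = 2
G(9) = mex{2,1,2,1} = 0
G(10) = mex{0,2,0,2} = 1
G(11) = mex{1,0,1,0} = 2
G(12) = mex{2,1,2,1} = 0
G(13) = mex{0,2,0,2} = 1
G(14) = mex{1,0,1,0} = 2
G(15) = mex{2,1,2,1} = 0
G(16) = mex{0,2,0,2} = 1
G(17) = mex{1,0,1,0} = 2
G(18) = mex{2,1,2,1} = 0
G(19) = mex{0,2,0,2} = 1
G(20) = mex{1,0,1,0} = 2
G(21) = mex{2,1,2,1} = 0
G(22) = mex{0,2,0,2} = 1
G(23) = mex{1,0,1,0} = 2
G(24) = mex{2,1,2,1} = 0
G(25) = mex{0,2,0,2} = 1
Stack A: G(20) = 2.
Stack B: G(25) = 1.
Combined Grundy value = 2 ⊕ 1 = 3.
A winning move leaves total XOR = 0, i.e. changes one component's Grundy value g to g ⊕ X where X is the current total.
Stack A: need g' = 2⊕3 = 1. Options: 20−1→G=1, 20−2→G=0, 20−4→G=1, 20−8→G=0. Hits: 2.
Stack B: need g' = 1⊕3 = 2. Options: 25−1→G=0, 25−2→G=2, 25−4→G=0, 25−8→G=2. Hits: 2.

4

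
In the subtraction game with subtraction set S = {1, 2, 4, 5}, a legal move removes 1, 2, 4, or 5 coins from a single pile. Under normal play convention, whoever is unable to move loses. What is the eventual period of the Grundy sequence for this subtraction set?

n :  0  1  2  3  4  5  6  7  8  9 10 11 12 13 14
G :  0  1  2  0  1  2  0  1  2  0  1  2  0  1  2
G(n+3) = G(n) holds for n = 0,…,4 (a full window of length max(S) = 5), so the sequence is purely periodic with period 3.

3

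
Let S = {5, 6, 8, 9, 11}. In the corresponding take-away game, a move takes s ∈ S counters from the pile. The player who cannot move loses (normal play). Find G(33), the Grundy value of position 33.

n :  0  1  2  3  4  5  6  7  8  9 10 11 12 13 14 15 16 17 18 19 20 21 22 23 24 25 26 27 28 29 30 31 32 33
G :  0  0  0  0  0  1  1  1  1  1  2  2  2  2  2  3  0  0  0  0  0  1  1  1  1  1  2  2  2  2  2  3  0  0

0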